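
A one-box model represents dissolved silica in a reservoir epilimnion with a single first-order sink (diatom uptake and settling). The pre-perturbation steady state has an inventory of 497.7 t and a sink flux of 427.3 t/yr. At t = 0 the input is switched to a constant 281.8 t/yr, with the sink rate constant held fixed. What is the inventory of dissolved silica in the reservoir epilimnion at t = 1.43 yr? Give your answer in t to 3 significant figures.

378 t

Residence time τ = M₀/F₀ = 1.165 yr. The eventual steady state is M_∞ = M₀·(F₁/F₀) = 497.7 × 281.8/427.3 = 328.23 t.
The anomaly ΔM(t) = M(t) − M_∞ decays as ΔM₀·e^(−t/τ) with ΔM₀ = 497.7 − 328.23 = 169.5 t.
At t = 1.43 yr, e^(−t/τ) = e^(−1.228) = 0.2930, so ΔM = 49.65 t and M = 328.23 + 49.65 = 377.88 t.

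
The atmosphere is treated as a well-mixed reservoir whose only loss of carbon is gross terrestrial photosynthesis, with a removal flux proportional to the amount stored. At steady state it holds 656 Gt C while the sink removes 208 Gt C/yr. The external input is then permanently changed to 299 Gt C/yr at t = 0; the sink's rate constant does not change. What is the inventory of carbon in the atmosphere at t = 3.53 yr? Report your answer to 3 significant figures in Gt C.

The sink rate constant is k = F₀/M₀ = 208/656 = 0.3171 yr⁻¹.
Solving dM/dt = F₁ − kM with M(0) = M₀ gives M(t) = F₁/k + (M₀ − F₁/k)·e^(−kt).
F₁/k = 299/0.3171 = 943.00 Gt C; kt = 0.3171 × 3.53 = 1.119, e^(−kt) = 0.3265.
M(3.53) = 943.00 + (656 − 943.00) × 0.3265 = 943.00 − 93.71 = 849.29 Gt C.

849 Gt C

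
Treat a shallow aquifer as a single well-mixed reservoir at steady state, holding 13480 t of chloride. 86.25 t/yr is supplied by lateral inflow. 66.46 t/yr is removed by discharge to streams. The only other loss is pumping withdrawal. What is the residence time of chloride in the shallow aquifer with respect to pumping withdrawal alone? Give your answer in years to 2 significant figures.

At steady state ΣF_in = ΣF_out.
ΣF_in = 86.250 t/yr.
Pumping withdrawal flux = ΣF_in − (66.46) = 86.250 − 66.46 = 19.79 t/yr.
τ = M / F = 13480 / 19.79 = 681.2 yr.

680 yr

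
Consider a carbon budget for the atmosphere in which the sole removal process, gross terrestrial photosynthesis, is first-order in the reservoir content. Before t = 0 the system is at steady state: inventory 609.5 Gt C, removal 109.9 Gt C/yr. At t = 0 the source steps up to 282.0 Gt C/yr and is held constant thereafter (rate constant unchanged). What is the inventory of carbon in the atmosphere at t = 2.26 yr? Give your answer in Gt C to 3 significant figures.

Residence time τ = M₀/F₀ = 5.546 yr. The eventual steady state is M_∞ = M₀·(F₁/F₀) = 609.5 × 282.0/109.9 = 1564.0 Gt C.
The anomaly ΔM(t) = M(t) − M_∞ decays as ΔM₀·e^(−t/τ) with ΔM₀ = 609.5 − 1564.0 = −954.5 Gt C.
At t = 2.26 yr, e^(−t/τ) = e^(−0.4075) = 0.6653, so ΔM = −635.0 Gt C and M = 1564.0 − 635.0 = 928.95 Gt C.

929 Gt C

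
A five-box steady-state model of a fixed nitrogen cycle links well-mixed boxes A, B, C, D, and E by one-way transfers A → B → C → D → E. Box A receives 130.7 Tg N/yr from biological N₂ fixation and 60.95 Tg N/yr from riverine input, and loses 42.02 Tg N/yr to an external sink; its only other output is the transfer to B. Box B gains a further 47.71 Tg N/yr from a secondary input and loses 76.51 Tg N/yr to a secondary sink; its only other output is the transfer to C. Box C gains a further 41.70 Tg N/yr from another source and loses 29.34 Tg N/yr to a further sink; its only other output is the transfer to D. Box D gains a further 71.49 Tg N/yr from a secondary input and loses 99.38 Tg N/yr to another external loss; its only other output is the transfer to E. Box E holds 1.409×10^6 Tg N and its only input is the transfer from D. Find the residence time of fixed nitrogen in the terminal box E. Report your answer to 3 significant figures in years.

Box A: F(A→B) = (130.7 + 60.95) − 42.02 = 149.63 Tg N/yr.
Box B: F(B→C) = (149.63 + 47.71) − 76.51 = 120.83 Tg N/yr.
Box C: F(C→D) = (120.83 + 41.70) − 29.34 = 133.19 Tg N/yr.
Box D: F(D→E) = (133.19 + 71.49) − 99.38 = 105.30 Tg N/yr.
Box E throughput = its input = 105.30 Tg N/yr; τ = 1.409×10^6 / 105.30 = 13380 yr.

13400 yr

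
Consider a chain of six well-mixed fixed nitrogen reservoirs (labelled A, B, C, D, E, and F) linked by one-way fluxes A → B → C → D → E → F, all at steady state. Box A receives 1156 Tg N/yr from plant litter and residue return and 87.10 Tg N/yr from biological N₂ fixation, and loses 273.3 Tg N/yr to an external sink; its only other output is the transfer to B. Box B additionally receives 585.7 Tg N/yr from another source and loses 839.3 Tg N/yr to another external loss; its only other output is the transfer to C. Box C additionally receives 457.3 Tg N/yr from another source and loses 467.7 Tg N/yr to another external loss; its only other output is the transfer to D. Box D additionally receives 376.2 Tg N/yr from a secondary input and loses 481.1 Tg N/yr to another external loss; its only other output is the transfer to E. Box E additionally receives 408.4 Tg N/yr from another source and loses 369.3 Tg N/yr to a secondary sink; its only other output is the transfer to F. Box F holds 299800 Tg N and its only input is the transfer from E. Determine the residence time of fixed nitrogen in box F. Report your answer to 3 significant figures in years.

468 yr

Box A: F(A→B) = (1156 + 87.10) − 273.3 = 969.80 Tg N/yr.
Box B: F(B→C) = (969.80 + 585.7) − 839.3 = 716.20 Tg N/yr.
Box C: F(C→D) = (716.20 + 457.3) − 467.7 = 705.80 Tg N/yr.
Box D: F(D→E) = (705.80 + 376.2) − 481.1 = 600.90 Tg N/yr.
Box E: F(E→F) = (600.90 + 408.4) − 369.3 = 640.00 Tg N/yr.
Box F throughput = its input = 640.00 Tg N/yr; τ = 299800 / 640.00 = 468.4 yr.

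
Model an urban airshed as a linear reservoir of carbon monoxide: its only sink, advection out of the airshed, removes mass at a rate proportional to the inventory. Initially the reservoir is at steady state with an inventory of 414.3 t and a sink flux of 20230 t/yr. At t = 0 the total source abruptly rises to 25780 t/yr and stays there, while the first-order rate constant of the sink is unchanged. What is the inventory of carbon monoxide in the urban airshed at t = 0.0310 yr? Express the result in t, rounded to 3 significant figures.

503 t

τ = M₀/F₀ = 414.3/20230 = 0.02048 yr; rate constant k = 1/τ.
New steady state M_∞ = F₁/k = F₁·τ = 25780 × 0.02048 = 527.96 t.
M(t) = M_∞ + (M₀ − M_∞)·e^(−t/τ); t/τ = 0.0310/0.02048 = 1.514, so e^(−t/τ) = 0.2201.
M(t) = 527.96 − 113.7 × 0.2201 = 502.95 t.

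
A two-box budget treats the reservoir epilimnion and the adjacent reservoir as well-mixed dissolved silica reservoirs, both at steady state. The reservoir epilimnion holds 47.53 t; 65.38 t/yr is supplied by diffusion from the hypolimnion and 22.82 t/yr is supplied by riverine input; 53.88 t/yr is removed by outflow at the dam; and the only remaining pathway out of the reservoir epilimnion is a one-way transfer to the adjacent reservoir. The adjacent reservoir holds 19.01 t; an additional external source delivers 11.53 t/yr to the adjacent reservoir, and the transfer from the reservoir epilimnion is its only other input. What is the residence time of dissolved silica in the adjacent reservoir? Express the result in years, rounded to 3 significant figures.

0.415 yr

Balance the reservoir epilimnion: ΣF_in = 65.38 + 22.82 = 88.200 t/yr.
Transfer to the adjacent reservoir = ΣF_in − (53.88) = 34.320 t/yr.
Total input to the adjacent reservoir = 34.320 + 11.53 = 45.850 t/yr; at steady state this equals its total output.
τ = M / F = 19.01 / 45.850 = 0.4146 yr.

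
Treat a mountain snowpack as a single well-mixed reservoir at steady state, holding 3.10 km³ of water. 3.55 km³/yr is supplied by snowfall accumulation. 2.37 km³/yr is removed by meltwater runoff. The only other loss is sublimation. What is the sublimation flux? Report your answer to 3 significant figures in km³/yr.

1.18 km³/yr

At steady state ΣF_in = ΣF_out.
ΣF_in = 3.5500 km³/yr.
Sublimation flux = ΣF_in − (2.37) = 3.5500 − 2.370 = 1.180 km³/yr.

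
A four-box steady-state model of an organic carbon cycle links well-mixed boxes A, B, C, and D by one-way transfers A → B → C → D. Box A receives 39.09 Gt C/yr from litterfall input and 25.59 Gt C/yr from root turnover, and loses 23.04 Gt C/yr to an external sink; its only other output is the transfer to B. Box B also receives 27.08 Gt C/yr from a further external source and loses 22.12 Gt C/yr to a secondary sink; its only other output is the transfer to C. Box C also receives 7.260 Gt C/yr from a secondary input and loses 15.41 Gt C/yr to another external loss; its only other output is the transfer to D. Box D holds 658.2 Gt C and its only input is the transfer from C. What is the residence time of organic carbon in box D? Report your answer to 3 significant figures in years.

Box A: F(A→B) = (39.09 + 25.59) − 23.04 = 41.640 Gt C/yr.
Box B: F(B→C) = (41.640 + 27.08) − 22.12 = 46.600 Gt C/yr.
Box C: F(C→D) = (46.600 + 7.260) − 15.41 = 38.450 Gt C/yr.
Box D throughput = its input = 38.450 Gt C/yr; τ = 658.2 / 38.450 = 17.12 yr.

17.1 yr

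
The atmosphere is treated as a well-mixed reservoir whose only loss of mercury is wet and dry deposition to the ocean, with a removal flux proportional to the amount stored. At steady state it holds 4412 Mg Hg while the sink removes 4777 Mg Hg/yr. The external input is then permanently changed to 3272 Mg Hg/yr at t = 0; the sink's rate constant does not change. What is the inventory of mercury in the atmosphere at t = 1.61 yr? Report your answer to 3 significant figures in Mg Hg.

3270 Mg Hg

τ = M₀/F₀ = 4412/4777 = 0.9236 yr; rate constant k = 1/τ.
New steady state M_∞ = F₁/k = F₁·τ = 3272 × 0.9236 = 3022.0 Mg Hg.
M(t) = M_∞ + (M₀ − M_∞)·e^(−t/τ); t/τ = 1.61/0.9236 = 1.743, so e^(−t/τ) = 0.1750.
M(t) = 3022.0 + 1390 × 0.1750 = 3265.2 Mg Hg.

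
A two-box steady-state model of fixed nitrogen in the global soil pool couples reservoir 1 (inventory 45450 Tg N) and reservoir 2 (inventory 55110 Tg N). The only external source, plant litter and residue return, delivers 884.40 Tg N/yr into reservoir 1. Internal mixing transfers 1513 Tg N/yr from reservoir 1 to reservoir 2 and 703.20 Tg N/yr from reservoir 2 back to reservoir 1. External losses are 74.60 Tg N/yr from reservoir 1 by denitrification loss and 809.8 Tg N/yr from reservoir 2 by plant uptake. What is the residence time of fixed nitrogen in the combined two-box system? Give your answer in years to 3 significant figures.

114 yr

Residence time in the combined system uses the total inventory and the total *external* removal — internal exchanges between the two boxes cancel.
M_total = 45450 + 55110 = 100560 Tg N.
ΣF_external_out = 74.60 + 809.8 = 884.40 Tg N/yr.
τ = M_total / ΣF_ext = 100560 / 884.40 = 113.7 yr.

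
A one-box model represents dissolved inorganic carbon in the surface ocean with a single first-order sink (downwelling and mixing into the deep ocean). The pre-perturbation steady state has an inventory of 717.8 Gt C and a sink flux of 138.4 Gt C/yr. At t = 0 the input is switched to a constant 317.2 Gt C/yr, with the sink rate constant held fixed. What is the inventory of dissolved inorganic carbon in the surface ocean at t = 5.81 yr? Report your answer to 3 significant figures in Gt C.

1340 Gt C

τ = M₀/F₀ = 717.8/138.4 = 5.186 yr; rate constant k = 1/τ.
New steady state M_∞ = F₁/k = F₁·τ = 317.2 × 5.186 = 1645.1 Gt C.
M(t) = M_∞ + (M₀ − M_∞)·e^(−t/τ); t/τ = 5.81/5.186 = 1.120, so e^(−t/τ) = 0.3262.
M(t) = 1645.1 − 927.3 × 0.3262 = 1342.6 Gt C.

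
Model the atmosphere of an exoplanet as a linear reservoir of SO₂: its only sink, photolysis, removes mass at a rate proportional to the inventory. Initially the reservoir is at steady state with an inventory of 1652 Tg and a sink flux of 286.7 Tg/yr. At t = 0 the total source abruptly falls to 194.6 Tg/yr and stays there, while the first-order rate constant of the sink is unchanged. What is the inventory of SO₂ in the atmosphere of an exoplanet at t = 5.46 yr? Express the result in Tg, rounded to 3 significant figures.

1330 Tg

The sink rate constant is k = F₀/M₀ = 286.7/1652 = 0.1735 yr⁻¹.
Solving dM/dt = F₁ − kM with M(0) = M₀ gives M(t) = F₁/k + (M₀ − F₁/k)·e^(−kt).
F₁/k = 194.6/0.1735 = 1121.3 Tg; kt = 0.1735 × 5.46 = 0.9476, e^(−kt) = 0.3877.
M(5.46) = 1121.3 + (1652 − 1121.3) × 0.3877 = 1121.3 + 205.7 = 1327.0 Tg.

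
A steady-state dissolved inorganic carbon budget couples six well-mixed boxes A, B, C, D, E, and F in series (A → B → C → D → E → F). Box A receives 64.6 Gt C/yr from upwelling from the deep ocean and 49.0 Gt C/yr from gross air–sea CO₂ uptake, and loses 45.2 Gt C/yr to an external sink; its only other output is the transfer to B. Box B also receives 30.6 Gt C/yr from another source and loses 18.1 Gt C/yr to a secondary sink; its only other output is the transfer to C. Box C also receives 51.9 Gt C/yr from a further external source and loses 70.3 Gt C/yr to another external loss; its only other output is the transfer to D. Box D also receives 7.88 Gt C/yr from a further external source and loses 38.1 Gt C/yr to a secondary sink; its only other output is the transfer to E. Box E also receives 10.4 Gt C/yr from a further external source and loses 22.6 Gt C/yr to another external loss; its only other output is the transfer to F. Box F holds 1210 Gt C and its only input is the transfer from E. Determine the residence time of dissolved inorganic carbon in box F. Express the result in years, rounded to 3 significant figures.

60.3 yr

Box A: F(A→B) = (64.6 + 49.0) − 45.2 = 68.400 Gt C/yr.
Box B: F(B→C) = (68.400 + 30.6) − 18.1 = 80.900 Gt C/yr.
Box C: F(C→D) = (80.900 + 51.9) − 70.3 = 62.500 Gt C/yr.
Box D: F(D→E) = (62.500 + 7.88) − 38.1 = 32.280 Gt C/yr.
Box E: F(E→F) = (32.280 + 10.4) − 22.6 = 20.080 Gt C/yr.
Box F throughput = its input = 20.080 Gt C/yr; τ = 1210 / 20.080 = 60.26 yr.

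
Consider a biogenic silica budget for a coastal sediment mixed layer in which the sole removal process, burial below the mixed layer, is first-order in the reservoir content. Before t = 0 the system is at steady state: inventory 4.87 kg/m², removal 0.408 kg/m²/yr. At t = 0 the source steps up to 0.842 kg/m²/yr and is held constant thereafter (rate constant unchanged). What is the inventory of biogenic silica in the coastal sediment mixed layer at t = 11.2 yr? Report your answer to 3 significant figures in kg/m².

Residence time τ = M₀/F₀ = 11.94 yr. The eventual steady state is M_∞ = M₀·(F₁/F₀) = 4.87 × 0.842/0.408 = 10.050 kg/m².
The anomaly ΔM(t) = M(t) − M_∞ decays as ΔM₀·e^(−t/τ) with ΔM₀ = 4.87 − 10.050 = −5.180 kg/m².
At t = 11.2 yr, e^(−t/τ) = e^(−0.9383) = 0.3913, so ΔM = −2.027 kg/m² and M = 10.050 − 2.027 = 8.0233 kg/m².

8.02 kg/m²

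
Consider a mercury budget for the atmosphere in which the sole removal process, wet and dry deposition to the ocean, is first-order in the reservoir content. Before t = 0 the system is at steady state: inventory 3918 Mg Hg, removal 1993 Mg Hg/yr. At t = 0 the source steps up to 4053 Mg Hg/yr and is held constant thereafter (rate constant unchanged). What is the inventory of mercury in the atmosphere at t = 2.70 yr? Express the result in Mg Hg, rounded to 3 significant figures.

τ = M₀/F₀ = 3918/1993 = 1.966 yr; rate constant k = 1/τ.
New steady state M_∞ = F₁/k = F₁·τ = 4053 × 1.966 = 7967.7 Mg Hg.
M(t) = M_∞ + (M₀ − M_∞)·e^(−t/τ); t/τ = 2.70/1.966 = 1.373, so e^(−t/τ) = 0.2532.
M(t) = 7967.7 − 4050 × 0.2532 = 6942.2 Mg Hg.

6940 Mg Hg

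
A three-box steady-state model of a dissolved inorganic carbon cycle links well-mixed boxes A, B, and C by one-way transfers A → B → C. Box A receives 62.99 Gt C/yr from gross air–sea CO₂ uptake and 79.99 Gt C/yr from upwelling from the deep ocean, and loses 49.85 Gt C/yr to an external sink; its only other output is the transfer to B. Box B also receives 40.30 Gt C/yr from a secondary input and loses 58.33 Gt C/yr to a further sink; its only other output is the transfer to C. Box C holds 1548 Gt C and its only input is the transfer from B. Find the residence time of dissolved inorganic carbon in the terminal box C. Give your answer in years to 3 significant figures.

Box A: F(A→B) = (62.99 + 79.99) − 49.85 = 93.130 Gt C/yr.
Box B: F(B→C) = (93.130 + 40.30) − 58.33 = 75.100 Gt C/yr.
Box C throughput = its input = 75.100 Gt C/yr; τ = 1548 / 75.100 = 20.61 yr.

20.6 yr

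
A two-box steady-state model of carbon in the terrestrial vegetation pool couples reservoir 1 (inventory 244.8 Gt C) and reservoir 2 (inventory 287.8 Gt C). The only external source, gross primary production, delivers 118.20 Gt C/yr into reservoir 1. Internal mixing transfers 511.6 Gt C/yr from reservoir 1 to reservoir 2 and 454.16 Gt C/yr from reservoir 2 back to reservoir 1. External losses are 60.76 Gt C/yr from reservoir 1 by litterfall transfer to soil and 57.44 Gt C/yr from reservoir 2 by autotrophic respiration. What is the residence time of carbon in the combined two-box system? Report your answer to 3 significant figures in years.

4.51 yr

Residence time in the combined system uses the total inventory and the total *external* removal — internal exchanges between the two boxes cancel.
M_total = 244.8 + 287.8 = 532.60 Gt C.
ΣF_external_out = 60.76 + 57.44 = 118.20 Gt C/yr.
τ = M_total / ΣF_ext = 532.60 / 118.20 = 4.506 yr.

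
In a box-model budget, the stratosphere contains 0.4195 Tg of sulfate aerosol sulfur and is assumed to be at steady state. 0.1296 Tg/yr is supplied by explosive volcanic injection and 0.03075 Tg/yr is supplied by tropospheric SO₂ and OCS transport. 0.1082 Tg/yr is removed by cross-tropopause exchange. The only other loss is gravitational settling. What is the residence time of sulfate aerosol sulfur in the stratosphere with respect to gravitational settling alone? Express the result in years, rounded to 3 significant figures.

At steady state ΣF_in = ΣF_out.
ΣF_in = 0.1296 + 0.03075 = 0.16035 Tg/yr.
Gravitational settling flux = ΣF_in − (0.1082) = 0.16035 − 0.1082 = 0.05215 Tg/yr.
τ = M / F = 0.4195 / 0.05215 = 8.044 yr.

8.04 yr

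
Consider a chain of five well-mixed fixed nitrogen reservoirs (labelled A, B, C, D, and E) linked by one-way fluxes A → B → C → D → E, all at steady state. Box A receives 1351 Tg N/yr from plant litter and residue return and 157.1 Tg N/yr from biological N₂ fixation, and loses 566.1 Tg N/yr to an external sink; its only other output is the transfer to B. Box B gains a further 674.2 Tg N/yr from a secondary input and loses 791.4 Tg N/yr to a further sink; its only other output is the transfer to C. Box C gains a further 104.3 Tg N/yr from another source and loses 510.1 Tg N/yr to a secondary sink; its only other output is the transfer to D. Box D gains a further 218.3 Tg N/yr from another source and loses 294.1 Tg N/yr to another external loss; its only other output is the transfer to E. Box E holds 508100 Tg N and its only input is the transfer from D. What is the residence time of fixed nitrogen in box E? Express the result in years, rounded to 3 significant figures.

Box A: F(A→B) = (1351 + 157.1) − 566.1 = 942.00 Tg N/yr.
Box B: F(B→C) = (942.00 + 674.2) − 791.4 = 824.80 Tg N/yr.
Box C: F(C→D) = (824.80 + 104.3) − 510.1 = 419.00 Tg N/yr.
Box D: F(D→E) = (419.00 + 218.3) − 294.1 = 343.20 Tg N/yr.
Box E throughput = its input = 343.20 Tg N/yr; τ = 508100 / 343.20 = 1480 yr.

1480 yr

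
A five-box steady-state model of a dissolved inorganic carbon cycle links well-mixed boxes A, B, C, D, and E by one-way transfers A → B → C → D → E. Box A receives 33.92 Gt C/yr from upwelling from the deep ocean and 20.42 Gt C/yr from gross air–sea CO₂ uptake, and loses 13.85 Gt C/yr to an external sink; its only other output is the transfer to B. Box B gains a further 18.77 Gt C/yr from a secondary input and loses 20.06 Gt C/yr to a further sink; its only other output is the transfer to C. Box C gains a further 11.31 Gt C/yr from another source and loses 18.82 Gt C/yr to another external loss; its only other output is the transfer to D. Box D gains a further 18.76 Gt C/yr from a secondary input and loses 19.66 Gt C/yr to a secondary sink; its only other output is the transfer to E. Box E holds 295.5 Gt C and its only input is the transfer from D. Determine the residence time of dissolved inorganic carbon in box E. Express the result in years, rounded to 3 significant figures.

Box A: F(A→B) = (33.92 + 20.42) − 13.85 = 40.490 Gt C/yr.
Box B: F(B→C) = (40.490 + 18.77) − 20.06 = 39.200 Gt C/yr.
Box C: F(C→D) = (39.200 + 11.31) − 18.82 = 31.690 Gt C/yr.
Box D: F(D→E) = (31.690 + 18.76) − 19.66 = 30.790 Gt C/yr.
Box E throughput = its input = 30.790 Gt C/yr; τ = 295.5 / 30.790 = 9.597 yr.

9.60 yr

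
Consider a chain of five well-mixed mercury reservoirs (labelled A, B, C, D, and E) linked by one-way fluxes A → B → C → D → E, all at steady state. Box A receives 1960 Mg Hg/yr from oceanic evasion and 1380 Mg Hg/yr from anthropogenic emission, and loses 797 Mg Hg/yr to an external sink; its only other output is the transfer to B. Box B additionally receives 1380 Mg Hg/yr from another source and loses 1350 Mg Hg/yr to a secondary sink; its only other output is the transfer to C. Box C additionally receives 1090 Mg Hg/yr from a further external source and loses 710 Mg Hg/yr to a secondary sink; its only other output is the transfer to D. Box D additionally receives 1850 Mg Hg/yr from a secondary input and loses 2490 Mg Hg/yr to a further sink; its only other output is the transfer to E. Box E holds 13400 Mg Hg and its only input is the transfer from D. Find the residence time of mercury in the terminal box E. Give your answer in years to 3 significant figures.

Box A: F(A→B) = (1960 + 1380) − 797 = 2543.0 Mg Hg/yr.
Box B: F(B→C) = (2543.0 + 1380) − 1350 = 2573.0 Mg Hg/yr.
Box C: F(C→D) = (2573.0 + 1090) − 710 = 2953.0 Mg Hg/yr.
Box D: F(D→E) = (2953.0 + 1850) − 2490 = 2313.0 Mg Hg/yr.
Box E throughput = its input = 2313.0 Mg Hg/yr; τ = 13400 / 2313.0 = 5.793 yr.

5.79 yr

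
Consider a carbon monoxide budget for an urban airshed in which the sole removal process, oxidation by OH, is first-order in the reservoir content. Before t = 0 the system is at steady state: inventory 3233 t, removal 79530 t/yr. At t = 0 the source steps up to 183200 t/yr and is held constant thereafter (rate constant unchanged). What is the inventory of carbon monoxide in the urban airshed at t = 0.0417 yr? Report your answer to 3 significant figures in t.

5940 t

The sink rate constant is k = F₀/M₀ = 79530/3233 = 24.60 yr⁻¹.
Solving dM/dt = F₁ − kM with M(0) = M₀ gives M(t) = F₁/k + (M₀ − F₁/k)·e^(−kt).
F₁/k = 183200/24.60 = 7447.3 t; kt = 24.60 × 0.0417 = 1.026, e^(−kt) = 0.3585.
M(0.0417) = 7447.3 + (3233 − 7447.3) × 0.3585 = 7447.3 − 1511 = 5936.4 t.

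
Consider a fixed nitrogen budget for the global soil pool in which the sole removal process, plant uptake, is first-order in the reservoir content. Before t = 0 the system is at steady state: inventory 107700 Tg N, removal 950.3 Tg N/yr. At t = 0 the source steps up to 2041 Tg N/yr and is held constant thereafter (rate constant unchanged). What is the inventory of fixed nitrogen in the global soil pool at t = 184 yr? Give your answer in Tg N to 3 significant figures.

Residence time τ = M₀/F₀ = 113.3 yr. The eventual steady state is M_∞ = M₀·(F₁/F₀) = 107700 × 2041/950.3 = 231310 Tg N.
The anomaly ΔM(t) = M(t) − M_∞ decays as ΔM₀·e^(−t/τ) with ΔM₀ = 107700 − 231310 = −123600 Tg N.
At t = 184 yr, e^(−t/τ) = e^(−1.624) = 0.1972, so ΔM = −24380 Tg N and M = 231310 − 24380 = 206940 Tg N.

207000 Tg N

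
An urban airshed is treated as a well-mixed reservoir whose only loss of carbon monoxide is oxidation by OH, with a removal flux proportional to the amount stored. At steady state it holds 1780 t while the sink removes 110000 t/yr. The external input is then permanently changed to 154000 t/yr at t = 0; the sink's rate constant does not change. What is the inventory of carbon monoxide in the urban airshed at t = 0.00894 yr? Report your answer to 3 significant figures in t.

2080 t

Residence time τ = M₀/F₀ = 0.01618 yr. The eventual steady state is M_∞ = M₀·(F₁/F₀) = 1780 × 154000/110000 = 2492.0 t.
The anomaly ΔM(t) = M(t) − M_∞ decays as ΔM₀·e^(−t/τ) with ΔM₀ = 1780 − 2492.0 = −712.0 t.
At t = 0.00894 yr, e^(−t/τ) = e^(−0.5525) = 0.5755, so ΔM = −409.8 t and M = 2492.0 − 409.8 = 2082.2 t.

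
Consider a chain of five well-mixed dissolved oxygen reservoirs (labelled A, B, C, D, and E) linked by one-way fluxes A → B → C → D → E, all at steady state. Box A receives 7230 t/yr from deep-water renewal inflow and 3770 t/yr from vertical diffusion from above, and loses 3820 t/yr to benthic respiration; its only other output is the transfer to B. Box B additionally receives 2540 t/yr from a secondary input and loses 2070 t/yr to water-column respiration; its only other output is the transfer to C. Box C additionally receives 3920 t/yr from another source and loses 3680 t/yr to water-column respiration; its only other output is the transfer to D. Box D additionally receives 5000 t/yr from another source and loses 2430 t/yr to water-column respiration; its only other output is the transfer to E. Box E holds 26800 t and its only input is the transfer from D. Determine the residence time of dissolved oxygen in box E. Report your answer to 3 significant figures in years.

Box A: F(A→B) = (7230 + 3770) − 3820 = 7180.0 t/yr.
Box B: F(B→C) = (7180.0 + 2540) − 2070 = 7650.0 t/yr.
Box C: F(C→D) = (7650.0 + 3920) − 3680 = 7890.0 t/yr.
Box D: F(D→E) = (7890.0 + 5000) − 2430 = 10460 t/yr.
Box E throughput = its input = 10460 t/yr; τ = 26800 / 10460 = 2.562 yr.

2.56 yr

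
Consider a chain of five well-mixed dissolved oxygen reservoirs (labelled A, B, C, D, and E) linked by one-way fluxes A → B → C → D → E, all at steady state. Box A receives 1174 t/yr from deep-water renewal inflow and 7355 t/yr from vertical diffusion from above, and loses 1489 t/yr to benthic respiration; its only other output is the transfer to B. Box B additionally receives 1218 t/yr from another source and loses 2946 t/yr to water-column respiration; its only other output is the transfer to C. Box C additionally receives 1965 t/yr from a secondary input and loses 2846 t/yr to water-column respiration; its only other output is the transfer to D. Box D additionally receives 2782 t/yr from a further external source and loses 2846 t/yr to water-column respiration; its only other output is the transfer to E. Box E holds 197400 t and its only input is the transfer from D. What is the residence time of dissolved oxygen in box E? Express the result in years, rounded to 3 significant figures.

Box A: F(A→B) = (1174 + 7355) − 1489 = 7040.0 t/yr.
Box B: F(B→C) = (7040.0 + 1218) − 2946 = 5312.0 t/yr.
Box C: F(C→D) = (5312.0 + 1965) − 2846 = 4431.0 t/yr.
Box D: F(D→E) = (4431.0 + 2782) − 2846 = 4367.0 t/yr.
Box E throughput = its input = 4367.0 t/yr; τ = 197400 / 4367.0 = 45.20 yr.

45.2 yr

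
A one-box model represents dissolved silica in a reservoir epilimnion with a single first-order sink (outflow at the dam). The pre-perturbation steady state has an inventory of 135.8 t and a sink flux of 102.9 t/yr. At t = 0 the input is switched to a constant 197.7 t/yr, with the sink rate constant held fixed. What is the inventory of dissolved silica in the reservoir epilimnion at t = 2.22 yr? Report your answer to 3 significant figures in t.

Residence time τ = M₀/F₀ = 1.320 yr. The eventual steady state is M_∞ = M₀·(F₁/F₀) = 135.8 × 197.7/102.9 = 260.91 t.
The anomaly ΔM(t) = M(t) − M_∞ decays as ΔM₀·e^(−t/τ) with ΔM₀ = 135.8 − 260.91 = −125.1 t.
At t = 2.22 yr, e^(−t/τ) = e^(−1.682) = 0.1860, so ΔM = −23.27 t and M = 260.91 − 23.27 = 237.64 t.

238 t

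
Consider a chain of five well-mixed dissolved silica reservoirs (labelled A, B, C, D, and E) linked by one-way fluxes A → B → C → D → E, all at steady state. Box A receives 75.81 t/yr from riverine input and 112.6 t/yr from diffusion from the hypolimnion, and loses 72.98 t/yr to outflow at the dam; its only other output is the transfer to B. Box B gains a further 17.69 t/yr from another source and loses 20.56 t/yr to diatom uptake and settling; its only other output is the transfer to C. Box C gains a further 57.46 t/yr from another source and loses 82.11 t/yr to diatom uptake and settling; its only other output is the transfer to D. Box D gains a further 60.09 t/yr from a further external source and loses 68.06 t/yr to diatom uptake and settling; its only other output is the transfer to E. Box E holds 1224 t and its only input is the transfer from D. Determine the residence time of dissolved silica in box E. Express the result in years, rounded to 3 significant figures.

Box A: F(A→B) = (75.81 + 112.6) − 72.98 = 115.43 t/yr.
Box B: F(B→C) = (115.43 + 17.69) − 20.56 = 112.56 t/yr.
Box C: F(C→D) = (112.56 + 57.46) − 82.11 = 87.910 t/yr.
Box D: F(D→E) = (87.910 + 60.09) − 68.06 = 79.940 t/yr.
Box E throughput = its input = 79.940 t/yr; τ = 1224 / 79.940 = 15.31 yr.

15.3 yr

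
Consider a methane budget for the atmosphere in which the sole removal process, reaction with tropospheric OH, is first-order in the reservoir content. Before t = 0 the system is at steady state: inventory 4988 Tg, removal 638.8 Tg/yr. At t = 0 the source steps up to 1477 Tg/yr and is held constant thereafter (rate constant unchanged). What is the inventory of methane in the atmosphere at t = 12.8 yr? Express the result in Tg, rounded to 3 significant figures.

τ = M₀/F₀ = 4988/638.8 = 7.808 yr; rate constant k = 1/τ.
New steady state M_∞ = F₁/k = F₁·τ = 1477 × 7.808 = 11533 Tg.
M(t) = M_∞ + (M₀ − M_∞)·e^(−t/τ); t/τ = 12.8/7.808 = 1.639, so e^(−t/τ) = 0.1941.
M(t) = 11533 − 6545 × 0.1941 = 10262 Tg.

10300 Tg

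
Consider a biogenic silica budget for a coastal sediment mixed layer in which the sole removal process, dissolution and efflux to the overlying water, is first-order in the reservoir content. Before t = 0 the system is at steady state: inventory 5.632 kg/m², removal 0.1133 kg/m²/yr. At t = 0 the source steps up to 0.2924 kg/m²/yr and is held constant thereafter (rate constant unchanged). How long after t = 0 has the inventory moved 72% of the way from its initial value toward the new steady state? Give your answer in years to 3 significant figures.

63.3 yr

τ = M₀/F₀ = 5.632/0.1133 = 49.71 yr.
The remaining gap fraction is e^(−t/τ); 72% covered ⇒ e^(−t/τ) = 0.280.
t = −τ ln(0.280) = 49.71 × 1.273 = 63.28 yr.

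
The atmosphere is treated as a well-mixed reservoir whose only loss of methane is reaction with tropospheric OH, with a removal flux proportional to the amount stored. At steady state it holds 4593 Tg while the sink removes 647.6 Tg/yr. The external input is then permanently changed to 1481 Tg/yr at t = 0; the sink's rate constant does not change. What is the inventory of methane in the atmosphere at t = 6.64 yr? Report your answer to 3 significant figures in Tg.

Residence time τ = M₀/F₀ = 7.092 yr. The eventual steady state is M_∞ = M₀·(F₁/F₀) = 4593 × 1481/647.6 = 10504 Tg.
The anomaly ΔM(t) = M(t) − M_∞ decays as ΔM₀·e^(−t/τ) with ΔM₀ = 4593 − 10504 = −5911 Tg.
At t = 6.64 yr, e^(−t/τ) = e^(−0.9362) = 0.3921, so ΔM = −2318 Tg and M = 10504 − 2318 = 8186.1 Tg.

8190 Tg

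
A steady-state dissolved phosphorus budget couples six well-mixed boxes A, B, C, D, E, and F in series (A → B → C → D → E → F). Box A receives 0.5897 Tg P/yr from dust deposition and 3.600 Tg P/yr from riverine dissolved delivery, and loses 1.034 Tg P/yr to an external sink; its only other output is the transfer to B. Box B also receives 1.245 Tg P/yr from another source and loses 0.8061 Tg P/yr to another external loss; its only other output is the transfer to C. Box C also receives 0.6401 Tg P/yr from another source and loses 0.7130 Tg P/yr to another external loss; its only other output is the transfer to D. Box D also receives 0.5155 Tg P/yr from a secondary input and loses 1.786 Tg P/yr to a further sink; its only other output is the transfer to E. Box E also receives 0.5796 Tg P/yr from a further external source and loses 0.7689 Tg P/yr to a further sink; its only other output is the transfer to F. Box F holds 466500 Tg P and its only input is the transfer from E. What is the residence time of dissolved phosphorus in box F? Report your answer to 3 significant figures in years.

Box A: F(A→B) = (0.5897 + 3.600) − 1.034 = 3.1557 Tg P/yr.
Box B: F(B→C) = (3.1557 + 1.245) − 0.8061 = 3.5946 Tg P/yr.
Box C: F(C→D) = (3.5946 + 0.6401) − 0.7130 = 3.5217 Tg P/yr.
Box D: F(D→E) = (3.5217 + 0.5155) − 1.786 = 2.2512 Tg P/yr.
Box E: F(E→F) = (2.2512 + 0.5796) − 0.7689 = 2.0619 Tg P/yr.
Box F throughput = its input = 2.0619 Tg P/yr; τ = 466500 / 2.0619 = 226200 yr.

226000 yr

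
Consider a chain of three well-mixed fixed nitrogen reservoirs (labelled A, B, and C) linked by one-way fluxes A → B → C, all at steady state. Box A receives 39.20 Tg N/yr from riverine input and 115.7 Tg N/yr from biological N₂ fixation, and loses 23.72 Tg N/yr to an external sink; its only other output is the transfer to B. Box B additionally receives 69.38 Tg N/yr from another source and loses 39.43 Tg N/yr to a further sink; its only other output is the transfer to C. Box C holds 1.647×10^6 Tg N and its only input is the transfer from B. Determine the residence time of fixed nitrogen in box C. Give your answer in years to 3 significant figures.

10200 yr

Box A: F(A→B) = (39.20 + 115.7) − 23.72 = 131.18 Tg N/yr.
Box B: F(B→C) = (131.18 + 69.38) − 39.43 = 161.13 Tg N/yr.
Box C throughput = its input = 161.13 Tg N/yr; τ = 1.647×10^6 / 161.13 = 10220 yr.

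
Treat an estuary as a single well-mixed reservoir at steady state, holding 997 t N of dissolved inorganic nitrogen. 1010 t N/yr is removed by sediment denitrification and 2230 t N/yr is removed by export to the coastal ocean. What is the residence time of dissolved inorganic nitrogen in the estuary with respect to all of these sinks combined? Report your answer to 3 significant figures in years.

Total removal flux = 1010 + 2230 = 3240.0 t N/yr.
τ = M / ΣF_out = 997 / 3240.0 = 0.3077 yr.

0.308 yr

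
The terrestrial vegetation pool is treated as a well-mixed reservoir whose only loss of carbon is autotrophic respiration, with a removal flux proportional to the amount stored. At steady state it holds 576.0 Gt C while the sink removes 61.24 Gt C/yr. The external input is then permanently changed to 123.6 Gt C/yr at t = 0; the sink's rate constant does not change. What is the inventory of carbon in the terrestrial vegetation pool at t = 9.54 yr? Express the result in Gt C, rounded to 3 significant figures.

The sink rate constant is k = F₀/M₀ = 61.24/576.0 = 0.1063 yr⁻¹.
Solving dM/dt = F₁ − kM with M(0) = M₀ gives M(t) = F₁/k + (M₀ − F₁/k)·e^(−kt).
F₁/k = 123.6/0.1063 = 1162.5 Gt C; kt = 0.1063 × 9.54 = 1.014, e^(−kt) = 0.3627.
M(9.54) = 1162.5 + (576.0 − 1162.5) × 0.3627 = 1162.5 − 212.7 = 949.82 Gt C.

950 Gt C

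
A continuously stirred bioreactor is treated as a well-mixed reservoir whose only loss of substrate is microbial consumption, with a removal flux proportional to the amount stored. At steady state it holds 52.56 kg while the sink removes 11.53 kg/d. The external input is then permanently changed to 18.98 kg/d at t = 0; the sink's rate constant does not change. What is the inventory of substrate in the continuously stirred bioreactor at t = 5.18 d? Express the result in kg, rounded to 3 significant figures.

Residence time τ = M₀/F₀ = 4.559 d. The eventual steady state is M_∞ = M₀·(F₁/F₀) = 52.56 × 18.98/11.53 = 86.521 kg.
The anomaly ΔM(t) = M(t) − M_∞ decays as ΔM₀·e^(−t/τ) with ΔM₀ = 52.56 − 86.521 = −33.96 kg.
At t = 5.18 d, e^(−t/τ) = e^(−1.136) = 0.3210, so ΔM = −10.90 kg and M = 86.521 − 10.90 = 75.620 kg.

75.6 kg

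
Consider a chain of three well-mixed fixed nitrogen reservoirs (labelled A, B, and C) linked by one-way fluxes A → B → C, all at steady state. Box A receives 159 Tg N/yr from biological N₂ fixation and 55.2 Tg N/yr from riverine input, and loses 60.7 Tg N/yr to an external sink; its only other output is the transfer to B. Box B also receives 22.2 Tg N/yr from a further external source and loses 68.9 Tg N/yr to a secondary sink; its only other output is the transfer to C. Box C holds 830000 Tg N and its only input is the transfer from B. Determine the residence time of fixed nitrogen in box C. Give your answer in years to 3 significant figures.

7770 yr

Box A: F(A→B) = (159 + 55.2) − 60.7 = 153.50 Tg N/yr.
Box B: F(B→C) = (153.50 + 22.2) − 68.9 = 106.80 Tg N/yr.
Box C throughput = its input = 106.80 Tg N/yr; τ = 830000 / 106.80 = 7772 yr.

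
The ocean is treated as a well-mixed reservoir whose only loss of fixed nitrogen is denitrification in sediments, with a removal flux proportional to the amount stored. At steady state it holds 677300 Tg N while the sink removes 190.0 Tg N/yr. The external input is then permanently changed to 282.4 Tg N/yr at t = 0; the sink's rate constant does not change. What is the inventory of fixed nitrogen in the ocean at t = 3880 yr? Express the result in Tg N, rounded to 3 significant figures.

The sink rate constant is k = F₀/M₀ = 190.0/677300 = 0.0002805 yr⁻¹.
Solving dM/dt = F₁ − kM with M(0) = M₀ gives M(t) = F₁/k + (M₀ − F₁/k)·e^(−kt).
F₁/k = 282.4/0.0002805 = 1.0067×10^6 Tg N; kt = 0.0002805 × 3880 = 1.088, e^(−kt) = 0.3367.
M(3880) = 1.0067×10^6 + (677300 − 1.0067×10^6) × 0.3367 = 1.0067×10^6 − 110900 = 895770 Tg N.

896000 Tg N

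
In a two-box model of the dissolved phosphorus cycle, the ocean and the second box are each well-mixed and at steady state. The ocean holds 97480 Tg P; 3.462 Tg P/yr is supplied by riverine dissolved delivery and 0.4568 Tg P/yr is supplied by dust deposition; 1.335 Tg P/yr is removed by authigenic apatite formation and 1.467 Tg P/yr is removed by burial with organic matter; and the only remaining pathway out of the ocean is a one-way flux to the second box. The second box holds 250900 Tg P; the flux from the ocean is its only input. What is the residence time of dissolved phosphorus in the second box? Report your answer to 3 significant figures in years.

225000 yr

Balance the ocean: ΣF_in = 3.462 + 0.4568 = 3.9188 Tg P/yr.
Flux to the second box = ΣF_in − (1.335 + 1.467) = 1.1168 Tg P/yr.
At steady state the output of the second box equals its input, 1.1168 Tg P/yr.
τ = M / F = 250900 / 1.1168 = 224700 yr.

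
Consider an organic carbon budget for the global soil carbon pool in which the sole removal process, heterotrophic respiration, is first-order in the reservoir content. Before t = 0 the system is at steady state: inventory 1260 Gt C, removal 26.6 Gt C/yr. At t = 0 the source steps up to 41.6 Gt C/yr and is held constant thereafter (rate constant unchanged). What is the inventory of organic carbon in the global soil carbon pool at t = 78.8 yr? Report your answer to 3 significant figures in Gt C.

The sink rate constant is k = F₀/M₀ = 26.6/1260 = 0.02111 yr⁻¹.
Solving dM/dt = F₁ − kM with M(0) = M₀ gives M(t) = F₁/k + (M₀ − F₁/k)·e^(−kt).
F₁/k = 41.6/0.02111 = 1970.5 Gt C; kt = 0.02111 × 78.8 = 1.664, e^(−kt) = 0.1895.
M(78.8) = 1970.5 + (1260 − 1970.5) × 0.1895 = 1970.5 − 134.6 = 1835.9 Gt C.

1840 Gt C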